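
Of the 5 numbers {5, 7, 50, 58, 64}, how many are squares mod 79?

3

(5/79) = +1 → QR.
(7/79) = -1 → non-residue.
(50/79) = +1 → QR.
(58/79) = -1 → non-residue.
(64/79) = +1 → QR.
Total quadratic residues among the 5: 3.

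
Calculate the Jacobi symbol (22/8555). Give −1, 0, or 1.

Pull out 2: since 8555 ≡ 3 (mod 8), (2/8555) = -1.
Reciprocity: 11 ≡ 3 and 8555 ≡ 3 (mod 4), so (11/8555) = −(8555/11).
Reduce top mod 11: now compute (8/11).
Pull out 2^3: since 11 ≡ 3 (mod 8), (2/11) = -1, so (2/11)^3 = -1.
Reached (1/11) = 1. Collecting the sign flips along the way, the symbol is -1.

-1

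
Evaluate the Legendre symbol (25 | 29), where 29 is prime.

Reciprocity: 25 ≡ 1 and 29 ≡ 1 (mod 4), so (25/29) = +(29/25).
Reduce top mod 25: now compute (4/25).
Pull out 2^2: since 25 ≡ 1 (mod 8), (2/25) = +1, so (2/25)^2 = +1.
Reached (1/25) = 1. Collecting the sign flips along the way, the symbol is +1.

1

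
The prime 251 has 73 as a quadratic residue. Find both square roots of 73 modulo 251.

18, 233

Since 251 ≡ 3 (mod 4), a square root of 73 is 73^((251+1)/4) = 73^63 mod 251.
Repeated squaring: 73^2≡58, 73^4≡101, 73^8≡161, 73^16≡68, 73^32≡106 (mod 251).
73^63 = 73^(32+16+8+4+2+1) ≡ 233 (mod 251).
Check: 233² = 54289 ≡ 73 (mod 251). The two roots are 18 and 233.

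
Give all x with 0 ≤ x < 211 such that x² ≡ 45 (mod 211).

16, 195

Since 211 ≡ 3 (mod 4), a square root of 45 is 45^((211+1)/4) = 45^53 mod 211.
Repeated squaring: 45^2≡126, 45^4≡51, 45^8≡69, 45^16≡119, 45^32≡24 (mod 211).
45^53 = 45^(32+16+4+1) ≡ 16 (mod 211).
Check: 16² = 256 ≡ 45 (mod 211). The two roots are 16 and 195.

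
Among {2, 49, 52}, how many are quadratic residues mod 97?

2

(2/97) = +1 → QR.
(49/97) = +1 → QR.
(52/97) = -1 → non-residue.
Total quadratic residues among the 3: 2.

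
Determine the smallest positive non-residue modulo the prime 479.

13

(2/479) = +1, so 2 is a residue.
(3/479) = +1, so 3 is a residue.
(4/479) = +1, so 4 is a residue.
(5/479) = +1, so 5 is a residue.
(6/479) = +1, so 6 is a residue.
(7/479) = +1, so 7 is a residue.
(8/479) = +1, so 8 is a residue.
(9/479) = +1, so 9 is a residue.
(10/479) = +1, so 10 is a residue.
(11/479) = +1, so 11 is a residue.
(12/479) = +1, so 12 is a residue.
(13/479) = −1, so 13 is the smallest positive non-residue mod 479.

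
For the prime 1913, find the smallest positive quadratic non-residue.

(2/1913) = +1, so 2 is a residue.
(3/1913) = −1, so 3 is the smallest positive non-residue mod 1913.

3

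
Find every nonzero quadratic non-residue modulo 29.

2 3 8 10 11 12 14 15 17 18 19 21 26 27

Square k = 1,…,14 (k and 29−k give the same square):
1²=1, 2²=4, 3²=9, 4²=16, 5²=25, 6²≡7, 7²≡20, 8²≡6, 9²≡23, 10²≡13, 11²≡5, 12²≡28, 13²≡24, 14²≡22 (mod 29).
The residues are {1, 4, 5, 6, 7, 9, 13, 16, 20, 22, 23, 24, 25, 28}; the non-residues are the remaining 14 nonzero classes.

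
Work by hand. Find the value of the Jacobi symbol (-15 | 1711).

First reduce: -15 ≡ 1696 (mod 1711).
Pull out 2^5: since 1711 ≡ 7 (mod 8), (2/1711) = +1, so (2/1711)^5 = +1.
Reciprocity: 53 ≡ 1 and 1711 ≡ 3 (mod 4), so (53/1711) = +(1711/53).
Reduce top mod 53: now compute (15/53).
Reciprocity: 15 ≡ 3 and 53 ≡ 1 (mod 4), so (15/53) = +(53/15).
Reduce top mod 15: now compute (8/15).
Pull out 2^3: since 15 ≡ 7 (mod 8), (2/15) = +1, so (2/15)^3 = +1.
Reached (1/15) = 1. Collecting the sign flips along the way, the symbol is +1.

1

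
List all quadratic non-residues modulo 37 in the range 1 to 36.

2,5,6,8,13,14,15,17,18,19,20,22,23,24,29,31,32,35

Square k = 1,…,18 (k and 37−k give the same square):
1²=1, 2²=4, 3²=9, 4²=16, 5²=25, 6²=36, 7²≡12, 8²≡27, 9²≡7, 10²≡26, 11²≡10, 12²≡33, 13²≡21, 14²≡11, 15²≡3, 16²≡34, 17²≡30, 18²≡28 (mod 37).
The residues are {1, 3, 4, 7, 9, 10, 11, 12, 16, 21, 25, 26, 27, 28, 30, 33, 34, 36}; the non-residues are the remaining 18 nonzero classes.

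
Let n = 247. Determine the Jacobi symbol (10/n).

-1

Pull out 2: since 247 ≡ 7 (mod 8), (2/247) = +1.
Reciprocity: 5 ≡ 1 and 247 ≡ 3 (mod 4), so (5/247) = +(247/5).
Reduce top mod 5: now compute (2/5).
Pull out 2: since 5 ≡ 5 (mod 8), (2/5) = -1.
Reached (1/5) = 1. Collecting the sign flips along the way, the symbol is -1.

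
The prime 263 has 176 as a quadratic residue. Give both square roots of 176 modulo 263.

121, 142

Since 263 ≡ 3 (mod 4), a square root of 176 is 176^((263+1)/4) = 176^66 mod 263.
Repeated squaring: 176^2≡205, 176^4≡208, 176^8≡132, 176^16≡66, 176^32≡148, 176^64≡75 (mod 263).
176^66 = 176^(64+2) ≡ 121 (mod 263).
Check: 121² = 14641 ≡ 176 (mod 263). The two roots are 121 and 142.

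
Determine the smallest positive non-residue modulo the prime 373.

2

(2/373) = −1, so 2 is the smallest positive non-residue mod 373.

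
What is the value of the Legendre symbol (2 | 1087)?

1

Pull out 2: since 1087 ≡ 7 (mod 8), (2/1087) = +1.
Reached (1/1087) = 1. Collecting the sign flips along the way, the symbol is +1.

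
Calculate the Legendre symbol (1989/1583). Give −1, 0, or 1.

First reduce: 1989 ≡ 406 (mod 1583).
Pull out 2: since 1583 ≡ 7 (mod 8), (2/1583) = +1.
Reciprocity: 203 ≡ 3 and 1583 ≡ 3 (mod 4), so (203/1583) = −(1583/203).
Reduce top mod 203: now compute (162/203).
Pull out 2: since 203 ≡ 3 (mod 8), (2/203) = -1.
Reciprocity: 81 ≡ 1 and 203 ≡ 3 (mod 4), so (81/203) = +(203/81).
Reduce top mod 81: now compute (41/81).
Reciprocity: 41 ≡ 1 and 81 ≡ 1 (mod 4), so (41/81) = +(81/41).
Reduce top mod 41: now compute (40/41).
Pull out 2^3: since 41 ≡ 1 (mod 8), (2/41) = +1, so (2/41)^3 = +1.
Reciprocity: 5 ≡ 1 and 41 ≡ 1 (mod 4), so (5/41) = +(41/5).
Reduce top mod 5: now compute (1/5).
Reached (1/5) = 1. Collecting the sign flips along the way, the symbol is +1.

1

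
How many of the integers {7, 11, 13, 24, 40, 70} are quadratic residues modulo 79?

(7/79) = -1 → non-residue.
(11/79) = +1 → QR.
(13/79) = +1 → QR.
(24/79) = -1 → non-residue.
(40/79) = +1 → QR.
(70/79) = -1 → non-residue.
Total quadratic residues among the 6: 3.

3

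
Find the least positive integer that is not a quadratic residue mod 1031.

7

(2/1031) = +1, so 2 is a residue.
(3/1031) = +1, so 3 is a residue.
(4/1031) = +1, so 4 is a residue.
(5/1031) = +1, so 5 is a residue.
(6/1031) = +1, so 6 is a residue.
(7/1031) = −1, so 7 is the smallest positive non-residue mod 1031.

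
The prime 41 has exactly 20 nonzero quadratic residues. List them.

1 2 4 5 8 9 10 16 18 20 21 23 25 31 32 33 36 37 39 40

Square k = 1,…,20 (k and 41−k give the same square):
1²=1, 2²=4, 3²=9, 4²=16, 5²=25, 6²=36, 7²≡8, 8²≡23, 9²≡40, 10²≡18, 11²≡39, 12²≡21, 13²≡5, 14²≡32, 15²≡20, 16²≡10, 17²≡2, 18²≡37, 19²≡33, 20²≡31 (mod 41).
So the quadratic residues mod 41 are {1, 2, 4, 5, 8, 9, 10, 16, 18, 20, 21, 23, 25, 31, 32, 33, 36, 37, 39, 40}.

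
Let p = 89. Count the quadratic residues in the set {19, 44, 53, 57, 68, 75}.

4

(19/89) = -1 → non-residue.
(44/89) = +1 → QR.
(53/89) = +1 → QR.
(57/89) = +1 → QR.
(68/89) = +1 → QR.
(75/89) = -1 → non-residue.
Total quadratic residues among the 6: 4.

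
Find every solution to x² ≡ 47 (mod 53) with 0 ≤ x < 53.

10, 43

53 ≡ 1 (mod 4), so we find a root by search.
Trying successive values, 10² = 100 ≡ 47 (mod 53). The other root is 53 − 10 = 43.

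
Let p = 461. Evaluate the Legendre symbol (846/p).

First reduce: 846 ≡ 385 (mod 461).
Reciprocity: 385 ≡ 1 and 461 ≡ 1 (mod 4), so (385/461) = +(461/385).
Reduce top mod 385: now compute (76/385).
Pull out 2^2: since 385 ≡ 1 (mod 8), (2/385) = +1, so (2/385)^2 = +1.
Reciprocity: 19 ≡ 3 and 385 ≡ 1 (mod 4), so (19/385) = +(385/19).
Reduce top mod 19: now compute (5/19).
Reciprocity: 5 ≡ 1 and 19 ≡ 3 (mod 4), so (5/19) = +(19/5).
Reduce top mod 5: now compute (4/5).
Pull out 2^2: since 5 ≡ 5 (mod 8), (2/5) = -1, so (2/5)^2 = +1.
Reached (1/5) = 1. Collecting the sign flips along the way, the symbol is +1.

1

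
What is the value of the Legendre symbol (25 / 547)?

1

Euler's criterion: (25/547) ≡ 25^273 (mod 547).
25^2 ≡ 78 (mod 547)
25^4 ≡ 67 (mod 547)
25^8 ≡ 113 (mod 547)
25^16 ≡ 188 (mod 547)
25^32 ≡ 336 (mod 547)
25^64 ≡ 214 (mod 547)
25^128 ≡ 395 (mod 547)
25^256 ≡ 130 (mod 547)
25^273 = 25^(256+16+1) ≡ 1 (mod 547).
Result is 1, so (25/547) = 1.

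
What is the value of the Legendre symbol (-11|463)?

Euler's criterion: (-11/463) ≡ 452^231 (mod 463).
452^2 ≡ 121 (mod 463)
452^4 ≡ 288 (mod 463)
452^8 ≡ 67 (mod 463)
452^16 ≡ 322 (mod 463)
452^32 ≡ 435 (mod 463)
452^64 ≡ 321 (mod 463)
452^128 ≡ 255 (mod 463)
452^231 = 452^(128+64+32+4+2+1) ≡ 1 (mod 463).
Result is 1, so (-11/463) = 1.

1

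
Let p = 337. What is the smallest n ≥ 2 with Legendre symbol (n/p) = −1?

(2/337) = +1, so 2 is a residue.
(3/337) = +1, so 3 is a residue.
(4/337) = +1, so 4 is a residue.
(5/337) = −1, so 5 is the smallest positive non-residue mod 337.

5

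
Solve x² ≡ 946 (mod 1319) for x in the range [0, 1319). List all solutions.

Since 1319 ≡ 3 (mod 4), a square root of 946 is 946^((1319+1)/4) = 946^330 mod 1319.
Repeated squaring: 946^2≡634, 946^4≡980, 946^8≡168, 946^16≡525, 946^32≡1273, 946^64≡797, 946^128≡770, 946^256≡669 (mod 1319).
946^330 = 946^(256+64+8+2) ≡ 542 (mod 1319).
Check: 542² = 293764 ≡ 946 (mod 1319). The two roots are 542 and 777.

542, 777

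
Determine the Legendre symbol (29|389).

Reciprocity: 29 ≡ 1 and 389 ≡ 1 (mod 4), so (29/389) = +(389/29).
Reduce top mod 29: now compute (12/29).
Pull out 2^2: since 29 ≡ 5 (mod 8), (2/29) = -1, so (2/29)^2 = +1.
Reciprocity: 3 ≡ 3 and 29 ≡ 1 (mod 4), so (3/29) = +(29/3).
Reduce top mod 3: now compute (2/3).
Pull out 2: since 3 ≡ 3 (mod 8), (2/3) = -1.
Reached (1/3) = 1. Collecting the sign flips along the way, the symbol is -1.

-1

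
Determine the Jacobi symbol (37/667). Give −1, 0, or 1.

1

Reciprocity: 37 ≡ 1 and 667 ≡ 3 (mod 4), so (37/667) = +(667/37).
Reduce top mod 37: now compute (1/37).
Reached (1/37) = 1. Collecting the sign flips along the way, the symbol is +1.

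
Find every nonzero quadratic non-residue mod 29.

Square k = 1,…,14 (k and 29−k give the same square):
1²=1, 2²=4, 3²=9, 4²=16, 5²=25, 6²≡7, 7²≡20, 8²≡6, 9²≡23, 10²≡13, 11²≡5, 12²≡28, 13²≡24, 14²≡22 (mod 29).
The residues are {1, 4, 5, 6, 7, 9, 13, 16, 20, 22, 23, 24, 25, 28}; the non-residues are the remaining 14 nonzero classes.

2, 3, 8, 10, 11, 12, 14, 15, 17, 18, 19, 21, 26, 27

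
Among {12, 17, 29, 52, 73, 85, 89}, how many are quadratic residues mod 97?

4

(12/97) = +1 → QR.
(17/97) = -1 → non-residue.
(29/97) = -1 → non-residue.
(52/97) = -1 → non-residue.
(73/97) = +1 → QR.
(85/97) = +1 → QR.
(89/97) = +1 → QR.
Total quadratic residues among the 7: 4.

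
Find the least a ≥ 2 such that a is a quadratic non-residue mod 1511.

11

(2/1511) = +1, so 2 is a residue.
(3/1511) = +1, so 3 is a residue.
(4/1511) = +1, so 4 is a residue.
(5/1511) = +1, so 5 is a residue.
(6/1511) = +1, so 6 is a residue.
(7/1511) = +1, so 7 is a residue.
(8/1511) = +1, so 8 is a residue.
(9/1511) = +1, so 9 is a residue.
(10/1511) = +1, so 10 is a residue.
(11/1511) = −1, so 11 is the smallest positive non-residue mod 1511.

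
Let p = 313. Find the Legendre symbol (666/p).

-1

First reduce: 666 ≡ 40 (mod 313).
Pull out 2^3: since 313 ≡ 1 (mod 8), (2/313) = +1, so (2/313)^3 = +1.
Reciprocity: 5 ≡ 1 and 313 ≡ 1 (mod 4), so (5/313) = +(313/5).
Reduce top mod 5: now compute (3/5).
Reciprocity: 3 ≡ 3 and 5 ≡ 1 (mod 4), so (3/5) = +(5/3).
Reduce top mod 3: now compute (2/3).
Pull out 2: since 3 ≡ 3 (mod 8), (2/3) = -1.
Reached (1/3) = 1. Collecting the sign flips along the way, the symbol is -1.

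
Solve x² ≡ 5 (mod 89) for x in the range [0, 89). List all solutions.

89 ≡ 1 (mod 4), so we find a root by search.
Trying successive values, 19² = 361 ≡ 5 (mod 89). The other root is 89 − 19 = 70.

19, 70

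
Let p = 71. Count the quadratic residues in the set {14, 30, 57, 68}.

(14/71) = -1 → non-residue.
(30/71) = +1 → QR.
(57/71) = +1 → QR.
(68/71) = -1 → non-residue.
Total quadratic residues among the 4: 2.

2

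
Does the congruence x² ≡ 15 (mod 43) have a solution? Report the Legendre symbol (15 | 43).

Euler's criterion: (15/43) ≡ 15^21 (mod 43).
15^2 ≡ 10 (mod 43)
15^4 ≡ 14 (mod 43)
15^8 ≡ 24 (mod 43)
15^16 ≡ 17 (mod 43)
15^21 = 15^(16+4+1) ≡ 1 (mod 43).
Result is 1, so (15/43) = 1.

1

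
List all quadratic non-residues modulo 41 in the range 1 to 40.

Square k = 1,…,20 (k and 41−k give the same square):
1²=1, 2²=4, 3²=9, 4²=16, 5²=25, 6²=36, 7²≡8, 8²≡23, 9²≡40, 10²≡18, 11²≡39, 12²≡21, 13²≡5, 14²≡32, 15²≡20, 16²≡10, 17²≡2, 18²≡37, 19²≡33, 20²≡31 (mod 41).
The residues are {1, 2, 4, 5, 8, 9, 10, 16, 18, 20, 21, 23, 25, 31, 32, 33, 36, 37, 39, 40}; the non-residues are the remaining 20 nonzero classes.

3,6,7,11,12,13,14,15,17,19,22,24,26,27,28,29,30,34,35,38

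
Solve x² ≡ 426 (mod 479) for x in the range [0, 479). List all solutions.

Since 479 ≡ 3 (mod 4), a square root of 426 is 426^((479+1)/4) = 426^120 mod 479.
Repeated squaring: 426^2≡414, 426^4≡393, 426^8≡211, 426^16≡453, 426^32≡197, 426^64≡10 (mod 479).
426^120 = 426^(64+32+16+8) ≡ 257 (mod 479).
Check: 257² = 66049 ≡ 426 (mod 479). The two roots are 222 and 257.

222, 257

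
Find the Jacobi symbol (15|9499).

-1

Reciprocity: 15 ≡ 3 and 9499 ≡ 3 (mod 4), so (15/9499) = −(9499/15).
Reduce top mod 15: now compute (4/15).
Pull out 2^2: since 15 ≡ 7 (mod 8), (2/15) = +1, so (2/15)^2 = +1.
Reached (1/15) = 1. Collecting the sign flips along the way, the symbol is -1.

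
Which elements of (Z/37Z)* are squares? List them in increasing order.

1 3 4 7 9 10 11 12 16 21 25 26 27 28 30 33 34 36

Square k = 1,…,18 (k and 37−k give the same square):
1²=1, 2²=4, 3²=9, 4²=16, 5²=25, 6²=36, 7²≡12, 8²≡27, 9²≡7, 10²≡26, 11²≡10, 12²≡33, 13²≡21, 14²≡11, 15²≡3, 16²≡34, 17²≡30, 18²≡28 (mod 37).
So the quadratic residues mod 37 are {1, 3, 4, 7, 9, 10, 11, 12, 16, 21, 25, 26, 27, 28, 30, 33, 34, 36}.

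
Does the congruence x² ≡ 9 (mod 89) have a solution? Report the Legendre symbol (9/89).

1

Euler's criterion: (9/89) ≡ 9^44 (mod 89).
9^2 ≡ 81 (mod 89)
9^4 ≡ 64 (mod 89)
9^8 ≡ 2 (mod 89)
9^16 ≡ 4 (mod 89)
9^32 ≡ 16 (mod 89)
9^44 = 9^(32+8+4) ≡ 1 (mod 89).
Result is 1, so (9/89) = 1.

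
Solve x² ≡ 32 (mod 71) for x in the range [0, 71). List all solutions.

Since 71 ≡ 3 (mod 4), a square root of 32 is 32^((71+1)/4) = 32^18 mod 71.
Repeated squaring: 32^2≡30, 32^4≡48, 32^8≡32, 32^16≡30 (mod 71).
32^18 = 32^(16+2) ≡ 48 (mod 71).
Check: 48² = 2304 ≡ 32 (mod 71). The two roots are 23 and 48.

23, 48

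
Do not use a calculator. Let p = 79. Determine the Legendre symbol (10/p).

Pull out 2: since 79 ≡ 7 (mod 8), (2/79) = +1.
Reciprocity: 5 ≡ 1 and 79 ≡ 3 (mod 4), so (5/79) = +(79/5).
Reduce top mod 5: now compute (4/5).
Pull out 2^2: since 5 ≡ 5 (mod 8), (2/5) = -1, so (2/5)^2 = +1.
Reached (1/5) = 1. Collecting the sign flips along the way, the symbol is +1.

1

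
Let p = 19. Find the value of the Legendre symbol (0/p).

Top reduces to 0: gcd > 1, so the symbol is 0.

0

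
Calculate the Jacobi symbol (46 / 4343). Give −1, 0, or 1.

Pull out 2: since 4343 ≡ 7 (mod 8), (2/4343) = +1.
Reciprocity: 23 ≡ 3 and 4343 ≡ 3 (mod 4), so (23/4343) = −(4343/23).
Reduce top mod 23: now compute (19/23).
Reciprocity: 19 ≡ 3 and 23 ≡ 3 (mod 4), so (19/23) = −(23/19).
Reduce top mod 19: now compute (4/19).
Pull out 2^2: since 19 ≡ 3 (mod 8), (2/19) = -1, so (2/19)^2 = +1.
Reached (1/19) = 1. Collecting the sign flips along the way, the symbol is +1.

1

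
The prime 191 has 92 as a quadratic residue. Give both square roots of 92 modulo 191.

61, 130

Since 191 ≡ 3 (mod 4), a square root of 92 is 92^((191+1)/4) = 92^48 mod 191.
Repeated squaring: 92^2≡60, 92^4≡162, 92^8≡77, 92^16≡8, 92^32≡64 (mod 191).
92^48 = 92^(32+16) ≡ 130 (mod 191).
Check: 130² = 16900 ≡ 92 (mod 191). The two roots are 61 and 130.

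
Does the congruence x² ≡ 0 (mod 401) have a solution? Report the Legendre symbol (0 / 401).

Top reduces to 0: gcd > 1, so the symbol is 0.

0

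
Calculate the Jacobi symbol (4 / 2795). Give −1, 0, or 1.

1

Pull out 2^2: since 2795 ≡ 3 (mod 8), (2/2795) = -1, so (2/2795)^2 = +1.
Reached (1/2795) = 1. Collecting the sign flips along the way, the symbol is +1.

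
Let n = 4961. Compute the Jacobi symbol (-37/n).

First reduce: -37 ≡ 4924 (mod 4961).
Pull out 2^2: since 4961 ≡ 1 (mod 8), (2/4961) = +1, so (2/4961)^2 = +1.
Reciprocity: 1231 ≡ 3 and 4961 ≡ 1 (mod 4), so (1231/4961) = +(4961/1231).
Reduce top mod 1231: now compute (37/1231).
Reciprocity: 37 ≡ 1 and 1231 ≡ 3 (mod 4), so (37/1231) = +(1231/37).
Reduce top mod 37: now compute (10/37).
Pull out 2: since 37 ≡ 5 (mod 8), (2/37) = -1.
Reciprocity: 5 ≡ 1 and 37 ≡ 1 (mod 4), so (5/37) = +(37/5).
Reduce top mod 5: now compute (2/5).
Pull out 2: since 5 ≡ 5 (mod 8), (2/5) = -1.
Reached (1/5) = 1. Collecting the sign flips along the way, the symbol is +1.

1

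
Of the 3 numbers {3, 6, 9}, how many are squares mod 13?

(3/13) = +1 → QR.
(6/13) = -1 → non-residue.
(9/13) = +1 → QR.
Total quadratic residues among the 3: 2.

2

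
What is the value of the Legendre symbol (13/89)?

Reciprocity: 13 ≡ 1 and 89 ≡ 1 (mod 4), so (13/89) = +(89/13).
Reduce top mod 13: now compute (11/13).
Reciprocity: 11 ≡ 3 and 13 ≡ 1 (mod 4), so (11/13) = +(13/11).
Reduce top mod 11: now compute (2/11).
Pull out 2: since 11 ≡ 3 (mod 8), (2/11) = -1.
Reached (1/11) = 1. Collecting the sign flips along the way, the symbol is -1.

-1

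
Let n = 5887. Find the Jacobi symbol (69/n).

Reciprocity: 69 ≡ 1 and 5887 ≡ 3 (mod 4), so (69/5887) = +(5887/69).
Reduce top mod 69: now compute (22/69).
Pull out 2: since 69 ≡ 5 (mod 8), (2/69) = -1.
Reciprocity: 11 ≡ 3 and 69 ≡ 1 (mod 4), so (11/69) = +(69/11).
Reduce top mod 11: now compute (3/11).
Reciprocity: 3 ≡ 3 and 11 ≡ 3 (mod 4), so (3/11) = −(11/3).
Reduce top mod 3: now compute (2/3).
Pull out 2: since 3 ≡ 3 (mod 8), (2/3) = -1.
Reached (1/3) = 1. Collecting the sign flips along the way, the symbol is -1.

-1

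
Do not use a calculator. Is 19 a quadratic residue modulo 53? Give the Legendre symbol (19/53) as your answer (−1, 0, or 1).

-1

Reciprocity: 19 ≡ 3 and 53 ≡ 1 (mod 4), so (19/53) = +(53/19).
Reduce top mod 19: now compute (15/19).
Reciprocity: 15 ≡ 3 and 19 ≡ 3 (mod 4), so (15/19) = −(19/15).
Reduce top mod 15: now compute (4/15).
Pull out 2^2: since 15 ≡ 7 (mod 8), (2/15) = +1, so (2/15)^2 = +1.
Reached (1/15) = 1. Collecting the sign flips along the way, the symbol is -1.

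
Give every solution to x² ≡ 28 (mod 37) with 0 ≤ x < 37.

37 ≡ 1 (mod 4), so we find a root by search.
Trying successive values, 18² = 324 ≡ 28 (mod 37). The other root is 37 − 18 = 19.

18, 19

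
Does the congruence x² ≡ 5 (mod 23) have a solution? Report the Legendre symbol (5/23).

Reciprocity: 5 ≡ 1 and 23 ≡ 3 (mod 4), so (5/23) = +(23/5).
Reduce top mod 5: now compute (3/5).
Reciprocity: 3 ≡ 3 and 5 ≡ 1 (mod 4), so (3/5) = +(5/3).
Reduce top mod 3: now compute (2/3).
Pull out 2: since 3 ≡ 3 (mod 8), (2/3) = -1.
Reached (1/3) = 1. Collecting the sign flips along the way, the symbol is -1.

-1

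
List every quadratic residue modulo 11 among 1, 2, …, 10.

1,3,4,5,9

Square k = 1,…,5 (k and 11−k give the same square):
1²=1, 2²=4, 3²=9, 4²≡5, 5²≡3 (mod 11).
So the quadratic residues mod 11 are {1, 3, 4, 5, 9}.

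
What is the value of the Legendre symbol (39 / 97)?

-1

Reciprocity: 39 ≡ 3 and 97 ≡ 1 (mod 4), so (39/97) = +(97/39).
Reduce top mod 39: now compute (19/39).
Reciprocity: 19 ≡ 3 and 39 ≡ 3 (mod 4), so (19/39) = −(39/19).
Reduce top mod 19: now compute (1/19).
Reached (1/19) = 1. Collecting the sign flips along the way, the symbol is -1.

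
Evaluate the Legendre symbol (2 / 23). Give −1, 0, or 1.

Pull out 2: since 23 ≡ 7 (mod 8), (2/23) = +1.
Reached (1/23) = 1. Collecting the sign flips along the way, the symbol is +1.

1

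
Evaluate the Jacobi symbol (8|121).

1

Pull out 2^3: since 121 ≡ 1 (mod 8), (2/121) = +1, so (2/121)^3 = +1.
Reached (1/121) = 1. Collecting the sign flips along the way, the symbol is +1.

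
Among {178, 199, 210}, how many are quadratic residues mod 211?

2

(178/211) = +1 → QR.
(199/211) = +1 → QR.
(210/211) = -1 → non-residue.
Total quadratic residues among the 3: 2.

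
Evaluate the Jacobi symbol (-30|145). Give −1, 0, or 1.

0

First reduce: -30 ≡ 115 (mod 145).
Reciprocity: 115 ≡ 3 and 145 ≡ 1 (mod 4), so (115/145) = +(145/115).
Reduce top mod 115: now compute (30/115).
Pull out 2: since 115 ≡ 3 (mod 8), (2/115) = -1.
Reciprocity: 15 ≡ 3 and 115 ≡ 3 (mod 4), so (15/115) = −(115/15).
Reduce top mod 15: now compute (10/15).
Pull out 2: since 15 ≡ 7 (mod 8), (2/15) = +1.
Reciprocity: 5 ≡ 1 and 15 ≡ 3 (mod 4), so (5/15) = +(15/5).
Reduce top mod 5: now compute (0/5).
Top reduces to 0: gcd > 1, so the symbol is 0.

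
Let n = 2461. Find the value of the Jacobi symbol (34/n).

Pull out 2: since 2461 ≡ 5 (mod 8), (2/2461) = -1.
Reciprocity: 17 ≡ 1 and 2461 ≡ 1 (mod 4), so (17/2461) = +(2461/17).
Reduce top mod 17: now compute (13/17).
Reciprocity: 13 ≡ 1 and 17 ≡ 1 (mod 4), so (13/17) = +(17/13).
Reduce top mod 13: now compute (4/13).
Pull out 2^2: since 13 ≡ 5 (mod 8), (2/13) = -1, so (2/13)^2 = +1.
Reached (1/13) = 1. Collecting the sign flips along the way, the symbol is -1.

-1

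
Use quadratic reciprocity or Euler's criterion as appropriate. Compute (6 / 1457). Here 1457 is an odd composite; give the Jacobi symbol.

Pull out 2: since 1457 ≡ 1 (mod 8), (2/1457) = +1.
Reciprocity: 3 ≡ 3 and 1457 ≡ 1 (mod 4), so (3/1457) = +(1457/3).
Reduce top mod 3: now compute (2/3).
Pull out 2: since 3 ≡ 3 (mod 8), (2/3) = -1.
Reached (1/3) = 1. Collecting the sign flips along the way, the symbol is -1.

-1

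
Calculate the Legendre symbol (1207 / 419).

1

First reduce: 1207 ≡ 369 (mod 419).
Reciprocity: 369 ≡ 1 and 419 ≡ 3 (mod 4), so (369/419) = +(419/369).
Reduce top mod 369: now compute (50/369).
Pull out 2: since 369 ≡ 1 (mod 8), (2/369) = +1.
Reciprocity: 25 ≡ 1 and 369 ≡ 1 (mod 4), so (25/369) = +(369/25).
Reduce top mod 25: now compute (19/25).
Reciprocity: 19 ≡ 3 and 25 ≡ 1 (mod 4), so (19/25) = +(25/19).
Reduce top mod 19: now compute (6/19).
Pull out 2: since 19 ≡ 3 (mod 8), (2/19) = -1.
Reciprocity: 3 ≡ 3 and 19 ≡ 3 (mod 4), so (3/19) = −(19/3).
Reduce top mod 3: now compute (1/3).
Reached (1/3) = 1. Collecting the sign flips along the way, the symbol is +1.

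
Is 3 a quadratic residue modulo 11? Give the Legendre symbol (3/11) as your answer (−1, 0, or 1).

1

Reciprocity: 3 ≡ 3 and 11 ≡ 3 (mod 4), so (3/11) = −(11/3).
Reduce top mod 3: now compute (2/3).
Pull out 2: since 3 ≡ 3 (mod 8), (2/3) = -1.
Reached (1/3) = 1. Collecting the sign flips along the way, the symbol is +1.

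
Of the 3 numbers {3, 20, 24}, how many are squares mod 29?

(3/29) = -1 → non-residue.
(20/29) = +1 → QR.
(24/29) = +1 → QR.
Total quadratic residues among the 3: 2.

2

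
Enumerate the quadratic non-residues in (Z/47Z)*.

5, 10, 11, 13, 15, 19, 20, 22, 23, 26, 29, 30, 31, 33, 35, 38, 39, 40, 41, 43, 44, 45, 46

Square k = 1,…,23 (k and 47−k give the same square):
1²=1, 2²=4, 3²=9, 4²=16, 5²=25, 6²=36, 7²≡2, 8²≡17, 9²≡34, 10²≡6, 11²≡27, 12²≡3, 13²≡28, 14²≡8, 15²≡37, 16²≡21, 17²≡7, 18²≡42, 19²≡32, 20²≡24, 21²≡18, 22²≡14, 23²≡12 (mod 47).
The residues are {1, 2, 3, 4, 6, 7, 8, 9, 12, 14, 16, 17, 18, 21, 24, 25, 27, 28, 32, 34, 36, 37, 42}; the non-residues are the remaining 23 nonzero classes.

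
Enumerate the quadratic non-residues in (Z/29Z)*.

Square k = 1,…,14 (k and 29−k give the same square):
1²=1, 2²=4, 3²=9, 4²=16, 5²=25, 6²≡7, 7²≡20, 8²≡6, 9²≡23, 10²≡13, 11²≡5, 12²≡28, 13²≡24, 14²≡22 (mod 29).
The residues are {1, 4, 5, 6, 7, 9, 13, 16, 20, 22, 23, 24, 25, 28}; the non-residues are the remaining 14 nonzero classes.

2,3,8,10,11,12,14,15,17,18,19,21,26,27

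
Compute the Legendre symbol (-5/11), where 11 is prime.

-1

First reduce: -5 ≡ 6 (mod 11).
Pull out 2: since 11 ≡ 3 (mod 8), (2/11) = -1.
Reciprocity: 3 ≡ 3 and 11 ≡ 3 (mod 4), so (3/11) = −(11/3).
Reduce top mod 3: now compute (2/3).
Pull out 2: since 3 ≡ 3 (mod 8), (2/3) = -1.
Reached (1/3) = 1. Collecting the sign flips along the way, the symbol is -1.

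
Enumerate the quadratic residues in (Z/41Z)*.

1 2 4 5 8 9 10 16 18 20 21 23 25 31 32 33 36 37 39 40

Square k = 1,…,20 (k and 41−k give the same square):
1²=1, 2²=4, 3²=9, 4²=16, 5²=25, 6²=36, 7²≡8, 8²≡23, 9²≡40, 10²≡18, 11²≡39, 12²≡21, 13²≡5, 14²≡32, 15²≡20, 16²≡10, 17²≡2, 18²≡37, 19²≡33, 20²≡31 (mod 41).
So the quadratic residues mod 41 are {1, 2, 4, 5, 8, 9, 10, 16, 18, 20, 21, 23, 25, 31, 32, 33, 36, 37, 39, 40}.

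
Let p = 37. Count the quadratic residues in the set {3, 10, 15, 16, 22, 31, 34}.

4

(3/37) = +1 → QR.
(10/37) = +1 → QR.
(15/37) = -1 → non-residue.
(16/37) = +1 → QR.
(22/37) = -1 → non-residue.
(31/37) = -1 → non-residue.
(34/37) = +1 → QR.
Total quadratic residues among the 7: 4.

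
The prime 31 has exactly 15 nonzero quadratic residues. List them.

Square k = 1,…,15 (k and 31−k give the same square):
1²=1, 2²=4, 3²=9, 4²=16, 5²=25, 6²≡5, 7²≡18, 8²≡2, 9²≡19, 10²≡7, 11²≡28, 12²≡20, 13²≡14, 14²≡10, 15²≡8 (mod 31).
So the quadratic residues mod 31 are {1, 2, 4, 5, 7, 8, 9, 10, 14, 16, 18, 19, 20, 25, 28}.

1 2 4 5 7 8 9 10 14 16 18 19 20 25 28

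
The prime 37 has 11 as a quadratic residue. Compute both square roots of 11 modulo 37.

14, 23

37 ≡ 1 (mod 4), so we find a root by search.
Trying successive values, 14² = 196 ≡ 11 (mod 37). The other root is 37 − 14 = 23.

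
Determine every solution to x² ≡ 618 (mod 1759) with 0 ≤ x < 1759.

Since 1759 ≡ 3 (mod 4), a square root of 618 is 618^((1759+1)/4) = 618^440 mod 1759.
Repeated squaring: 618^2≡221, 618^4≡1348, 618^8≡57, 618^16≡1490, 618^32≡242, 618^64≡517, 618^128≡1680, 618^256≡964 (mod 1759).
618^440 = 618^(256+128+32+16+8) ≡ 477 (mod 1759).
Check: 477² = 227529 ≡ 618 (mod 1759). The two roots are 477 and 1282.

477, 1282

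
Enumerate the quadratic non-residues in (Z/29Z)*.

Square k = 1,…,14 (k and 29−k give the same square):
1²=1, 2²=4, 3²=9, 4²=16, 5²=25, 6²≡7, 7²≡20, 8²≡6, 9²≡23, 10²≡13, 11²≡5, 12²≡28, 13²≡24, 14²≡22 (mod 29).
The residues are {1, 4, 5, 6, 7, 9, 13, 16, 20, 22, 23, 24, 25, 28}; the non-residues are the remaining 14 nonzero classes.

2 3 8 10 11 12 14 15 17 18 19 21 26 27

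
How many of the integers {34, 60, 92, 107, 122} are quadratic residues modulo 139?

3

(34/139) = +1 → QR.
(60/139) = -1 → non-residue.
(92/139) = -1 → non-residue.
(107/139) = +1 → QR.
(122/139) = +1 → QR.
Total quadratic residues among the 5: 3.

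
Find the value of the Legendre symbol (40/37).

Euler's criterion: (40/37) ≡ 3^18 (mod 37).
3^2 ≡ 9 (mod 37)
3^4 ≡ 7 (mod 37)
3^8 ≡ 12 (mod 37)
3^16 ≡ 33 (mod 37)
3^18 = 3^(16+2) ≡ 1 (mod 37).
Result is 1, so (40/37) = 1.

1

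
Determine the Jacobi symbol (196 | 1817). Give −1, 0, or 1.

Pull out 2^2: since 1817 ≡ 1 (mod 8), (2/1817) = +1, so (2/1817)^2 = +1.
Reciprocity: 49 ≡ 1 and 1817 ≡ 1 (mod 4), so (49/1817) = +(1817/49).
Reduce top mod 49: now compute (4/49).
Pull out 2^2: since 49 ≡ 1 (mod 8), (2/49) = +1, so (2/49)^2 = +1.
Reached (1/49) = 1. Collecting the sign flips along the way, the symbol is +1.

1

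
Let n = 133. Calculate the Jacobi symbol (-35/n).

0

First reduce: -35 ≡ 98 (mod 133).
Pull out 2: since 133 ≡ 5 (mod 8), (2/133) = -1.
Reciprocity: 49 ≡ 1 and 133 ≡ 1 (mod 4), so (49/133) = +(133/49).
Reduce top mod 49: now compute (35/49).
Reciprocity: 35 ≡ 3 and 49 ≡ 1 (mod 4), so (35/49) = +(49/35).
Reduce top mod 35: now compute (14/35).
Pull out 2: since 35 ≡ 3 (mod 8), (2/35) = -1.
Reciprocity: 7 ≡ 3 and 35 ≡ 3 (mod 4), so (7/35) = −(35/7).
Reduce top mod 7: now compute (0/7).
Top reduces to 0: gcd > 1, so the symbol is 0.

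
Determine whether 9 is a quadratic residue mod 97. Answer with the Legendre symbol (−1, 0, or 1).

1

Reciprocity: 9 ≡ 1 and 97 ≡ 1 (mod 4), so (9/97) = +(97/9).
Reduce top mod 9: now compute (7/9).
Reciprocity: 7 ≡ 3 and 9 ≡ 1 (mod 4), so (7/9) = +(9/7).
Reduce top mod 7: now compute (2/7).
Pull out 2: since 7 ≡ 7 (mod 8), (2/7) = +1.
Reached (1/7) = 1. Collecting the sign flips along the way, the symbol is +1.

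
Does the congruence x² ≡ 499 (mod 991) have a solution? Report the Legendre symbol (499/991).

-1

Reciprocity: 499 ≡ 3 and 991 ≡ 3 (mod 4), so (499/991) = −(991/499).
Reduce top mod 499: now compute (492/499).
Pull out 2^2: since 499 ≡ 3 (mod 8), (2/499) = -1, so (2/499)^2 = +1.
Reciprocity: 123 ≡ 3 and 499 ≡ 3 (mod 4), so (123/499) = −(499/123).
Reduce top mod 123: now compute (7/123).
Reciprocity: 7 ≡ 3 and 123 ≡ 3 (mod 4), so (7/123) = −(123/7).
Reduce top mod 7: now compute (4/7).
Pull out 2^2: since 7 ≡ 7 (mod 8), (2/7) = +1, so (2/7)^2 = +1.
Reached (1/7) = 1. Collecting the sign flips along the way, the symbol is -1.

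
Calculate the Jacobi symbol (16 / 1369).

Pull out 2^4: since 1369 ≡ 1 (mod 8), (2/1369) = +1, so (2/1369)^4 = +1.
Reached (1/1369) = 1. Collecting the sign flips along the way, the symbol is +1.

1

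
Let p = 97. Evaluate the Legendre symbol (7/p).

Reciprocity: 7 ≡ 3 and 97 ≡ 1 (mod 4), so (7/97) = +(97/7).
Reduce top mod 7: now compute (6/7).
Pull out 2: since 7 ≡ 7 (mod 8), (2/7) = +1.
Reciprocity: 3 ≡ 3 and 7 ≡ 3 (mod 4), so (3/7) = −(7/3).
Reduce top mod 3: now compute (1/3).
Reached (1/3) = 1. Collecting the sign flips along the way, the symbol is -1.

-1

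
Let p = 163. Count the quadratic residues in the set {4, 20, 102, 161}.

(4/163) = +1 → QR.
(20/163) = -1 → non-residue.
(102/163) = -1 → non-residue.
(161/163) = +1 → QR.
Total quadratic residues among the 4: 2.

2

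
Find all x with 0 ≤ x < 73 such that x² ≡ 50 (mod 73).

14, 59

73 ≡ 1 (mod 4), so we find a root by search.
Trying successive values, 14² = 196 ≡ 50 (mod 73). The other root is 73 − 14 = 59.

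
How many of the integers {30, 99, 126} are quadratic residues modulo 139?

2

(30/139) = +1 → QR.
(99/139) = +1 → QR.
(126/139) = -1 → non-residue.
Total quadratic residues among the 3: 2.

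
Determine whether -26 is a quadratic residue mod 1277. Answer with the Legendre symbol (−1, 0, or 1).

First reduce: -26 ≡ 1251 (mod 1277).
Reciprocity: 1251 ≡ 3 and 1277 ≡ 1 (mod 4), so (1251/1277) = +(1277/1251).
Reduce top mod 1251: now compute (26/1251).
Pull out 2: since 1251 ≡ 3 (mod 8), (2/1251) = -1.
Reciprocity: 13 ≡ 1 and 1251 ≡ 3 (mod 4), so (13/1251) = +(1251/13).
Reduce top mod 13: now compute (3/13).
Reciprocity: 3 ≡ 3 and 13 ≡ 1 (mod 4), so (3/13) = +(13/3).
Reduce top mod 3: now compute (1/3).
Reached (1/3) = 1. Collecting the sign flips along the way, the symbol is -1.

-1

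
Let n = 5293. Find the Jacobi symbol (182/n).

1

Pull out 2: since 5293 ≡ 5 (mod 8), (2/5293) = -1.
Reciprocity: 91 ≡ 3 and 5293 ≡ 1 (mod 4), so (91/5293) = +(5293/91).
Reduce top mod 91: now compute (15/91).
Reciprocity: 15 ≡ 3 and 91 ≡ 3 (mod 4), so (15/91) = −(91/15).
Reduce top mod 15: now compute (1/15).
Reached (1/15) = 1. Collecting the sign flips along the way, the symbol is +1.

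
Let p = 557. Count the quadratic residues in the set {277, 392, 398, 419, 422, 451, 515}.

(277/557) = +1 → QR.
(392/557) = -1 → non-residue.
(398/557) = +1 → QR.
(419/557) = -1 → non-residue.
(422/557) = +1 → QR.
(451/557) = +1 → QR.
(515/557) = +1 → QR.
Total quadratic residues among the 7: 5.

5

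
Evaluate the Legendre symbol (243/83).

1

Euler's criterion: (243/83) ≡ 77^41 (mod 83).
77^2 ≡ 36 (mod 83)
77^4 ≡ 51 (mod 83)
77^8 ≡ 28 (mod 83)
77^16 ≡ 37 (mod 83)
77^32 ≡ 41 (mod 83)
77^41 = 77^(32+8+1) ≡ 1 (mod 83).
Result is 1, so (243/83) = 1.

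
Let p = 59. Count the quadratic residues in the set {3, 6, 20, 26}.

3

(3/59) = +1 → QR.
(6/59) = -1 → non-residue.
(20/59) = +1 → QR.
(26/59) = +1 → QR.
Total quadratic residues among the 4: 3.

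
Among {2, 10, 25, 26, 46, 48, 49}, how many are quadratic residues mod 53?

(2/53) = -1 → non-residue.
(10/53) = +1 → QR.
(25/53) = +1 → QR.
(26/53) = -1 → non-residue.
(46/53) = +1 → QR.
(48/53) = -1 → non-residue.
(49/53) = +1 → QR.
Total quadratic residues among the 7: 4.

4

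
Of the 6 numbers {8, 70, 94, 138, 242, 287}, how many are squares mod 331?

3

(8/331) = -1 → non-residue.
(70/331) = +1 → QR.
(94/331) = +1 → QR.
(138/331) = -1 → non-residue.
(242/331) = -1 → non-residue.
(287/331) = +1 → QR.
Total quadratic residues among the 6: 3.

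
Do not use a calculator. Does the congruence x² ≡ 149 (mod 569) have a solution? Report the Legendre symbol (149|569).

Euler's criterion: (149/569) ≡ 149^284 (mod 569).
149^2 ≡ 10 (mod 569)
149^4 ≡ 100 (mod 569)
149^8 ≡ 327 (mod 569)
149^16 ≡ 526 (mod 569)
149^32 ≡ 142 (mod 569)
149^64 ≡ 249 (mod 569)
149^128 ≡ 549 (mod 569)
149^256 ≡ 400 (mod 569)
149^284 = 149^(256+16+8+4) ≡ 568 (mod 569).
Result is 568 ≡ −1, so (149/569) = −1.

-1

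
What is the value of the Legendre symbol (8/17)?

1

Euler's criterion: (8/17) ≡ 8^8 (mod 17).
8^2 ≡ 13 (mod 17)
8^4 ≡ 16 (mod 17)
8^8 ≡ 1 (mod 17)
8^8 = 8^(8) ≡ 1 (mod 17).
Result is 1, so (8/17) = 1.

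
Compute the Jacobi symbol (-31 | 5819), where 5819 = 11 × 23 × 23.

First reduce: -31 ≡ 5788 (mod 5819).
Pull out 2^2: since 5819 ≡ 3 (mod 8), (2/5819) = -1, so (2/5819)^2 = +1.
Reciprocity: 1447 ≡ 3 and 5819 ≡ 3 (mod 4), so (1447/5819) = −(5819/1447).
Reduce top mod 1447: now compute (31/1447).
Reciprocity: 31 ≡ 3 and 1447 ≡ 3 (mod 4), so (31/1447) = −(1447/31).
Reduce top mod 31: now compute (21/31).
Reciprocity: 21 ≡ 1 and 31 ≡ 3 (mod 4), so (21/31) = +(31/21).
Reduce top mod 21: now compute (10/21).
Pull out 2: since 21 ≡ 5 (mod 8), (2/21) = -1.
Reciprocity: 5 ≡ 1 and 21 ≡ 1 (mod 4), so (5/21) = +(21/5).
Reduce top mod 5: now compute (1/5).
Reached (1/5) = 1. Collecting the sign flips along the way, the symbol is -1.

-1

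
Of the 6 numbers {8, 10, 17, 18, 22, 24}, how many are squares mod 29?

2

(8/29) = -1 → non-residue.
(10/29) = -1 → non-residue.
(17/29) = -1 → non-residue.
(18/29) = -1 → non-residue.
(22/29) = +1 → QR.
(24/29) = +1 → QR.
Total quadratic residues among the 6: 2.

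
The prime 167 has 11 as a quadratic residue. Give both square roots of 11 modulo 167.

Since 167 ≡ 3 (mod 4), a square root of 11 is 11^((167+1)/4) = 11^42 mod 167.
Repeated squaring: 11^2≡121, 11^4≡112, 11^8≡19, 11^16≡27, 11^32≡61 (mod 167).
11^42 = 11^(32+8+2) ≡ 126 (mod 167).
Check: 126² = 15876 ≡ 11 (mod 167). The two roots are 41 and 126.

41, 126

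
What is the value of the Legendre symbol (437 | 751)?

Reciprocity: 437 ≡ 1 and 751 ≡ 3 (mod 4), so (437/751) = +(751/437).
Reduce top mod 437: now compute (314/437).
Pull out 2: since 437 ≡ 5 (mod 8), (2/437) = -1.
Reciprocity: 157 ≡ 1 and 437 ≡ 1 (mod 4), so (157/437) = +(437/157).
Reduce top mod 157: now compute (123/157).
Reciprocity: 123 ≡ 3 and 157 ≡ 1 (mod 4), so (123/157) = +(157/123).
Reduce top mod 123: now compute (34/123).
Pull out 2: since 123 ≡ 3 (mod 8), (2/123) = -1.
Reciprocity: 17 ≡ 1 and 123 ≡ 3 (mod 4), so (17/123) = +(123/17).
Reduce top mod 17: now compute (4/17).
Pull out 2^2: since 17 ≡ 1 (mod 8), (2/17) = +1, so (2/17)^2 = +1.
Reached (1/17) = 1. Collecting the sign flips along the way, the symbol is +1.

1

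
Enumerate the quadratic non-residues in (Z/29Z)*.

Square k = 1,…,14 (k and 29−k give the same square):
1²=1, 2²=4, 3²=9, 4²=16, 5²=25, 6²≡7, 7²≡20, 8²≡6, 9²≡23, 10²≡13, 11²≡5, 12²≡28, 13²≡24, 14²≡22 (mod 29).
The residues are {1, 4, 5, 6, 7, 9, 13, 16, 20, 22, 23, 24, 25, 28}; the non-residues are the remaining 14 nonzero classes.

2,3,8,10,11,12,14,15,17,18,19,21,26,27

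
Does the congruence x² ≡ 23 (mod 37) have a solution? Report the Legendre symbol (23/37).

-1

Reciprocity: 23 ≡ 3 and 37 ≡ 1 (mod 4), so (23/37) = +(37/23).
Reduce top mod 23: now compute (14/23).
Pull out 2: since 23 ≡ 7 (mod 8), (2/23) = +1.
Reciprocity: 7 ≡ 3 and 23 ≡ 3 (mod 4), so (7/23) = −(23/7).
Reduce top mod 7: now compute (2/7).
Pull out 2: since 7 ≡ 7 (mod 8), (2/7) = +1.
Reached (1/7) = 1. Collecting the sign flips along the way, the symbol is -1.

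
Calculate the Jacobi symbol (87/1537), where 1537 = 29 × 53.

0

Reciprocity: 87 ≡ 3 and 1537 ≡ 1 (mod 4), so (87/1537) = +(1537/87).
Reduce top mod 87: now compute (58/87).
Pull out 2: since 87 ≡ 7 (mod 8), (2/87) = +1.
Reciprocity: 29 ≡ 1 and 87 ≡ 3 (mod 4), so (29/87) = +(87/29).
Reduce top mod 29: now compute (0/29).
Top reduces to 0: gcd > 1, so the symbol is 0.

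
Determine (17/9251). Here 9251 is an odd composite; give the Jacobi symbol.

-1

Reciprocity: 17 ≡ 1 and 9251 ≡ 3 (mod 4), so (17/9251) = +(9251/17).
Reduce top mod 17: now compute (3/17).
Reciprocity: 3 ≡ 3 and 17 ≡ 1 (mod 4), so (3/17) = +(17/3).
Reduce top mod 3: now compute (2/3).
Pull out 2: since 3 ≡ 3 (mod 8), (2/3) = -1.
Reached (1/3) = 1. Collecting the sign flips along the way, the symbol is -1.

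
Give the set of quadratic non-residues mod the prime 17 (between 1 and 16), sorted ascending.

Square k = 1,…,8 (k and 17−k give the same square):
1²=1, 2²=4, 3²=9, 4²=16, 5²≡8, 6²≡2, 7²≡15, 8²≡13 (mod 17).
The residues are {1, 2, 4, 8, 9, 13, 15, 16}; the non-residues are the remaining 8 nonzero classes.

3 5 6 7 10 11 12 14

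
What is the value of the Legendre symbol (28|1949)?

-1

Pull out 2^2: since 1949 ≡ 5 (mod 8), (2/1949) = -1, so (2/1949)^2 = +1.
Reciprocity: 7 ≡ 3 and 1949 ≡ 1 (mod 4), so (7/1949) = +(1949/7).
Reduce top mod 7: now compute (3/7).
Reciprocity: 3 ≡ 3 and 7 ≡ 3 (mod 4), so (3/7) = −(7/3).
Reduce top mod 3: now compute (1/3).
Reached (1/3) = 1. Collecting the sign flips along the way, the symbol is -1.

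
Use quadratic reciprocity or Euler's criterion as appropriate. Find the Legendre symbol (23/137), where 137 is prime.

Reciprocity: 23 ≡ 3 and 137 ≡ 1 (mod 4), so (23/137) = +(137/23).
Reduce top mod 23: now compute (22/23).
Pull out 2: since 23 ≡ 7 (mod 8), (2/23) = +1.
Reciprocity: 11 ≡ 3 and 23 ≡ 3 (mod 4), so (11/23) = −(23/11).
Reduce top mod 11: now compute (1/11).
Reached (1/11) = 1. Collecting the sign flips along the way, the symbol is -1.

-1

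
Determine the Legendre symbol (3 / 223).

-1

Euler's criterion: (3/223) ≡ 3^111 (mod 223).
3^2 ≡ 9 (mod 223)
3^4 ≡ 81 (mod 223)
3^8 ≡ 94 (mod 223)
3^16 ≡ 139 (mod 223)
3^32 ≡ 143 (mod 223)
3^64 ≡ 156 (mod 223)
3^111 = 3^(64+32+8+4+2+1) ≡ 222 (mod 223).
Result is 222 ≡ −1, so (3/223) = −1.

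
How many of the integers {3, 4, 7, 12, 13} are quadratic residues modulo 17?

(3/17) = -1 → non-residue.
(4/17) = +1 → QR.
(7/17) = -1 → non-residue.
(12/17) = -1 → non-residue.
(13/17) = +1 → QR.
Total quadratic residues among the 5: 2.

2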